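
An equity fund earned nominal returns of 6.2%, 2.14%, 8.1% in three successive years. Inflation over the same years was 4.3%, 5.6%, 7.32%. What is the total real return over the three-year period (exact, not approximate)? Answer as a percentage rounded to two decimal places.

Compound the nominal returns: 1.0620 × 1.0214 × 1.0810 = 1.172590.
Compound inflation: 1.0430 × 1.0560 × 1.0732 = 1.182031.
Deflate: 1.172590 / 1.182031 = 0.992013.
Total real return = 0.992013 − 1 → -0.80%.

-0.80%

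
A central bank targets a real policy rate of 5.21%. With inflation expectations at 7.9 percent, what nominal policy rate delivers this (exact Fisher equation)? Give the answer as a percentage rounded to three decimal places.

(1 + i) = (1 + r)(1 + π) = 1.05210 × 1.07900 = 1.1352159
i = 1.1352159 − 1, so the required nominal rate is 13.522%.

13.522%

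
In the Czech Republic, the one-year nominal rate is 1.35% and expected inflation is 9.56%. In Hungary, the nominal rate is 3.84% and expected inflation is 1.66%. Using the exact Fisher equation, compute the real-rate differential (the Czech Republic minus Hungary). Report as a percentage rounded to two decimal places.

The Czech Republic: (1 + 0.0135)/(1 + 0.0956) − 1 = -7.4936%
Hungary: (1 + 0.0384)/(1 + 0.0166) − 1 = 2.1444%
Differential = -7.4936% − 2.1444% = -9.6380% → -9.64%.

-9.64%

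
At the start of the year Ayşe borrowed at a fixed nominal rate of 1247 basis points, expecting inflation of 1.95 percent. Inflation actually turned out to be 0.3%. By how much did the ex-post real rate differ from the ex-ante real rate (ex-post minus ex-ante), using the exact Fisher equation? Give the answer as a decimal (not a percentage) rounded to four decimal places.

0.0181

Ex-ante: (1 + 0.1247)/(1 + 0.0195) − 1 = 10.3188%
Ex-post: (1 + 0.1247)/(1 + 0.0030) − 1 = 12.1336%
Difference (ex-post − ex-ante) = 1.8148% → 0.0181.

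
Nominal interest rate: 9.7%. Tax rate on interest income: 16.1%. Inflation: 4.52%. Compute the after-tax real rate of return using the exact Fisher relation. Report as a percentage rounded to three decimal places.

After-tax nominal return = 9.7% × (1 − 0.161) = 8.1383%.
1 + r = 1.081383 / 1.04520 = 1.034618
After-tax real rate = 1.034618 − 1 → 3.462%.

3.462%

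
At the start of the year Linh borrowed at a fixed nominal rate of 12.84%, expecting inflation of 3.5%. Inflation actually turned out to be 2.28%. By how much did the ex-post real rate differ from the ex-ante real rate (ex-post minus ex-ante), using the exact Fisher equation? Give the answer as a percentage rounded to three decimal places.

Ex-ante: (1 + 0.1284)/(1 + 0.0350) − 1 = 9.0242%
Ex-post: (1 + 0.1284)/(1 + 0.0228) − 1 = 10.3246%
Difference (ex-post − ex-ante) = 1.3004% → 1.300%.

1.300%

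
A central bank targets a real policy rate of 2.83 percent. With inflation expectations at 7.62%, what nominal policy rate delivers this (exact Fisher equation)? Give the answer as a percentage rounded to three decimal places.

(1 + i) = (1 + r)(1 + π) = 1.02830 × 1.07620 = 1.10665646
i = 1.10665646 − 1, so the required nominal rate is 10.666%.

10.666%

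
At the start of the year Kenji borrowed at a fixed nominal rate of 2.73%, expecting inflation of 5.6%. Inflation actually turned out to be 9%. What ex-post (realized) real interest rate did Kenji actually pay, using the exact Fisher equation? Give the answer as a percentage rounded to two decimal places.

-5.75%

Ex-post: (1 + 0.0273)/(1 + 0.0900) − 1 = -5.7523%
So the realized real rate is -5.75%.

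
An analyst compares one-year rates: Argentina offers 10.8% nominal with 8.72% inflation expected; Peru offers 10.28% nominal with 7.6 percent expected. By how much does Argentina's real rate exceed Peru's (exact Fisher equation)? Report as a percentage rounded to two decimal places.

-0.58%

Argentina: (1 + 0.1080)/(1 + 0.0872) − 1 = 1.9132%
Peru: (1 + 0.1028)/(1 + 0.0760) − 1 = 2.4907%
Differential = 1.9132% − 2.4907% = -0.5775% → -0.58%.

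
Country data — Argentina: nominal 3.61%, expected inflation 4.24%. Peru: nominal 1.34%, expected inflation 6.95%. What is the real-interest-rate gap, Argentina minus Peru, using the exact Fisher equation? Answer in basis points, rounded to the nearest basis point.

Argentina: (1 + 0.0361)/(1 + 0.0424) − 1 = -0.6044%
Peru: (1 + 0.0134)/(1 + 0.0695) − 1 = -5.2454%
Differential = -0.6044% − (-5.2454%) = 4.6411% → 464 basis points.

464 basis points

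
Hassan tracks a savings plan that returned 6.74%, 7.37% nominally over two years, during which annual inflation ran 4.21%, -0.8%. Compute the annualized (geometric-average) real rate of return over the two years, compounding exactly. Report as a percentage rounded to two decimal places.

Compound the nominal returns: 1.0674 × 1.0737 = 1.14606738.
Compound inflation: 1.0421 × 0.9920 = 1.03376320.
Deflate: 1.14606738 / 1.03376320 = 1.10863627.
Annualized real rate = 1.10863627^(1/2) − 1 = 5.2918% → 5.29%.

5.29%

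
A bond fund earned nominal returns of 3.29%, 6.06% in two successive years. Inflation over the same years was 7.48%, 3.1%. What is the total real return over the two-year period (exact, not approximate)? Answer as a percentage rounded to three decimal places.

Nominal growth factor = 1.0329 × 1.0606 = 1.095494
Price-level growth factor = 1.0748 × 1.0310 = 1.108119
Real growth factor = 1.095494 / 1.108119 = 0.988607
Total real return = 0.988607 − 1 → -1.139%.

-1.139%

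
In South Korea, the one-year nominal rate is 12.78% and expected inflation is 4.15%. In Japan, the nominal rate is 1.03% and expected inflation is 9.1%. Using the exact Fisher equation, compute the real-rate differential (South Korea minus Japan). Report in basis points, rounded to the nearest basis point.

1568 basis points

South Korea: (1 + 0.1278)/(1 + 0.0415) − 1 = 8.2861%
Japan: (1 + 0.0103)/(1 + 0.0910) − 1 = -7.3969%
Differential = 8.2861% − (-7.3969%) = 15.6830% → 1568 basis points.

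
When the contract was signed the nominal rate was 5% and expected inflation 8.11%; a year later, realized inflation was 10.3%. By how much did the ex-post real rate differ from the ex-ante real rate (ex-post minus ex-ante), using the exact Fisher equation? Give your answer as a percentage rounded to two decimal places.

Ex-ante: (1 + 0.0500)/(1 + 0.0811) − 1 = -2.8767%
Ex-post: (1 + 0.0500)/(1 + 0.1030) − 1 = -4.8051%
Difference (ex-post − ex-ante) = -1.9284% → -1.93%.

-1.93%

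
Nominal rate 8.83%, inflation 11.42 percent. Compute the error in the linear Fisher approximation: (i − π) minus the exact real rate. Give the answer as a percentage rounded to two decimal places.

Approximate: r ≈ 8.830% − 11.420% = -2.5900%
Exact: (1 + 0.0883)/(1 + 0.1142) − 1 = -2.3245%
Error = -2.5900% − (-2.3245%) = -0.2655% → -0.27%.

-0.27%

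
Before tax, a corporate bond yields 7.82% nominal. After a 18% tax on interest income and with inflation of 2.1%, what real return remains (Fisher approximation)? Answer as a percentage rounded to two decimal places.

After-tax nominal return = 7.82% × (1 − 0.18) = 6.4124%.
r ≈ 6.4124% − 2.1% → 4.31%.

4.31%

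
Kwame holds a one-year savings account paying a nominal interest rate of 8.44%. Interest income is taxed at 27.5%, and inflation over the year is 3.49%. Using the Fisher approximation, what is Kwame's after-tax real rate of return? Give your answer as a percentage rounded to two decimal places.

2.63%

After-tax nominal return = 8.44% × (1 − 0.275) = 6.1190%.
r ≈ 6.1190% − 3.49% → 2.63%.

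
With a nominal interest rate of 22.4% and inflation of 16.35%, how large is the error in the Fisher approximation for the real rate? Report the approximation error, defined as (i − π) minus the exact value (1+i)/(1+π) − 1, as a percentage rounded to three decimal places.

0.850%

Approximate: r ≈ 22.400% − 16.350% = 6.0500%
Exact: (1 + 0.2240)/(1 + 0.1635) − 1 = 5.1998%
Error = 6.0500% − 5.1998% = 0.8502% → 0.850%.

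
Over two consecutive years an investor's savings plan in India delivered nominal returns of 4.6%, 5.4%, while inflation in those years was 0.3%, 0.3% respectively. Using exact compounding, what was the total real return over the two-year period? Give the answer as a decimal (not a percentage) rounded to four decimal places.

Nominal growth factor = 1.0460 × 1.0540 = 1.102484
Price-level growth factor = 1.0030 × 1.0030 = 1.006009
Real growth factor = 1.102484 / 1.006009 = 1.095899
Total real return = 1.095899 − 1 → 0.0959.

0.0959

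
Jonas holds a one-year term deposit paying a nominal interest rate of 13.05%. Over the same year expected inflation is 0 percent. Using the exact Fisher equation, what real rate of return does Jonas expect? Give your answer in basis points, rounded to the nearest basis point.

By the Fisher equation, 1 + r = (1 + i)/(1 + π).
1 + r = 1.13050 / 1.00000 = 1.130500
r = 1.130500 − 1 = 13.0500%, i.e. 1305 basis points.

1305 basis points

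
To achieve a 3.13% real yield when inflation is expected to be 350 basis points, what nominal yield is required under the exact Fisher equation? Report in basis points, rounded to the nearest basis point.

674 basis points

(1 + i) = (1 + r)(1 + π) = 1.03130 × 1.03500 = 1.0673955
i = 1.0673955 − 1, so the required nominal rate is 674 basis points.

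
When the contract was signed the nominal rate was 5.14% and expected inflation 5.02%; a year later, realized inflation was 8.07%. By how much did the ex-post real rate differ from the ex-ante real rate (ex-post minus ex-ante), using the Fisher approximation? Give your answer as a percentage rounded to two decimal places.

-3.05%

Ex-ante: 5.14% − 5.02% = 0.120%
Ex-post: 5.14% − 8.07% = -2.930%
Difference (ex-post − ex-ante) = -3.0500% → -3.05%.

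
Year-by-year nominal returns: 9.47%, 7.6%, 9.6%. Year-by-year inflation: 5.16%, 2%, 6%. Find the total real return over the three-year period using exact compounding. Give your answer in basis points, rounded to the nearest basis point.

Compound the nominal returns: 1.0947 × 1.0760 × 1.0960 = 1.290975.
Compound inflation: 1.0516 × 1.0200 × 1.0600 = 1.136990.
Deflate: 1.290975 / 1.136990 = 1.135433.
Total real return = 1.135433 − 1 → 1354 basis points.

1354 basis points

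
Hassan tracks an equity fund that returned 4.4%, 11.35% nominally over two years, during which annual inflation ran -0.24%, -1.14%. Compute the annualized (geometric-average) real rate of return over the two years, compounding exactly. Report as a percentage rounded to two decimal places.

8.57%

Nominal growth factor = 1.0440 × 1.1135 = 1.16249400
Price-level growth factor = 0.9976 × 0.9886 = 0.98622736
Real growth factor = 1.16249400 / 0.98622736 = 1.17872820
Annualized real rate = 1.17872820^(1/2) − 1 = 8.5692% → 8.57%.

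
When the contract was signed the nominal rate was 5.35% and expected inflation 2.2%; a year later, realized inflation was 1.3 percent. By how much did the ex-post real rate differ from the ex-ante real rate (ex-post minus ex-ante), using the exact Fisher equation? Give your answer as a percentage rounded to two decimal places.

Ex-ante: (1 + 0.0535)/(1 + 0.0220) − 1 = 3.0822%
Ex-post: (1 + 0.0535)/(1 + 0.0130) − 1 = 3.9980%
Difference (ex-post − ex-ante) = 0.9158% → 0.92%.

0.92%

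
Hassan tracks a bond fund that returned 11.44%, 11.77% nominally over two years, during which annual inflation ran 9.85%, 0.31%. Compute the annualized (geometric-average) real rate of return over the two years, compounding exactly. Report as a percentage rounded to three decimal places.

6.319%

Nominal growth factor = 1.1144 × 1.1177 = 1.24556488
Price-level growth factor = 1.0985 × 1.0031 = 1.10190535
Real growth factor = 1.24556488 / 1.10190535 = 1.13037375
Annualized real rate = 1.13037375^(1/2) − 1 = 6.3190% → 6.319%.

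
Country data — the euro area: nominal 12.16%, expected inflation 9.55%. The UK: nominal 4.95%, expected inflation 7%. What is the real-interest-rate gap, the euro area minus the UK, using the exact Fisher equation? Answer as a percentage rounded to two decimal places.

4.30%

The euro area: (1 + 0.1216)/(1 + 0.0955) − 1 = 2.3825%
The UK: (1 + 0.0495)/(1 + 0.0700) − 1 = -1.9159%
Differential = 2.3825% − (-1.9159%) = 4.2984% → 4.30%.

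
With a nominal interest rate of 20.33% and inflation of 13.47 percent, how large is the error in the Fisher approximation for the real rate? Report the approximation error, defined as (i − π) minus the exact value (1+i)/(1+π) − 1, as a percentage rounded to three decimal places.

0.814%

Approximate: r ≈ 20.330% − 13.470% = 6.8600%
Exact: (1 + 0.2033)/(1 + 0.1347) − 1 = 6.0457%
Error = 6.8600% − 6.0457% = 0.8143% → 0.814%.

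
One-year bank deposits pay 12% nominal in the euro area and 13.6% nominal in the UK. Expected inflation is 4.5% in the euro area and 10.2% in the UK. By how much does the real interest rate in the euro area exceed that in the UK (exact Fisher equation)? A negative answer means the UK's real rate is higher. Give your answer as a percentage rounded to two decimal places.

The euro area: (1 + 0.1200)/(1 + 0.0450) − 1 = 7.1770%
The UK: (1 + 0.1360)/(1 + 0.1020) − 1 = 3.0853%
Differential = 7.1770% − 3.0853% = 4.0917% → 4.09%.

4.09%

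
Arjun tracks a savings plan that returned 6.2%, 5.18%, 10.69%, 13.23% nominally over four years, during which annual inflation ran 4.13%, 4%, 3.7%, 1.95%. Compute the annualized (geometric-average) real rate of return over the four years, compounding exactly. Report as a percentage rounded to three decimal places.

5.157%

Compound the nominal returns: 1.0620 × 1.0518 × 1.1069 × 1.1323 = 1.39999852.
Compound inflation: 1.0413 × 1.0400 × 1.0370 × 1.0195 = 1.14492014.
Deflate: 1.39999852 / 1.14492014 = 1.22279142.
Annualized real rate = 1.22279142^(1/4) − 1 = 5.1570% → 5.157%.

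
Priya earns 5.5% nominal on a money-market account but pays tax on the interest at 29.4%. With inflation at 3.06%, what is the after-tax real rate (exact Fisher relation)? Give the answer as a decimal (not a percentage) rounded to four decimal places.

0.0080

After-tax nominal return = 5.5% × (1 − 0.294) = 3.8830%.
1 + r = 1.03883 / 1.03060 = 1.007986
After-tax real rate = 1.007986 − 1 → 0.0080.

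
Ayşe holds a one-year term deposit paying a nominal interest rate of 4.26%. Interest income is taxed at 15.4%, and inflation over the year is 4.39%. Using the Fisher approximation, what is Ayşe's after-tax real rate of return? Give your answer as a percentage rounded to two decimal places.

After-tax nominal return = 4.26% × (1 − 0.154) = 3.60396%.
r ≈ 3.60396% − 4.39% → -0.79%.

-0.79%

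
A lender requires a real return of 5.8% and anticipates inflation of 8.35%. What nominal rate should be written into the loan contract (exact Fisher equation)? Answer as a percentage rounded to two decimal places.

(1 + i) = (1 + r)(1 + π) = 1.05800 × 1.08350 = 1.146343
i = 1.146343 − 1, so the required nominal rate is 14.63%.

14.63%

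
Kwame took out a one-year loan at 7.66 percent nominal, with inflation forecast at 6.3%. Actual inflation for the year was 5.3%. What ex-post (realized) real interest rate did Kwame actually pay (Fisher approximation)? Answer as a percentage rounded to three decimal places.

2.360%

Ex-post: 7.66% − 5.3% = 2.360%
So the realized real rate is 2.360%.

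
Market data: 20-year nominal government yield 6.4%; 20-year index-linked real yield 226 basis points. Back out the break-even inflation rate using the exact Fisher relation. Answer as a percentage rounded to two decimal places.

(1 + π) = (1 + i)/(1 + r) = 1.06400 / 1.02260 = 1.040485
Break-even inflation = 1.040485 − 1 → 4.05%.

4.05%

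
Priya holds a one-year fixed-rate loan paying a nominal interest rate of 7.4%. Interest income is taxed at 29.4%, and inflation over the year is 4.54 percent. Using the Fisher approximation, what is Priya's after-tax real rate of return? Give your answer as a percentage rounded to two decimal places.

After-tax nominal return = 7.4% × (1 − 0.294) = 5.2244%.
r ≈ 5.2244% − 4.54% → 0.68%.

0.68%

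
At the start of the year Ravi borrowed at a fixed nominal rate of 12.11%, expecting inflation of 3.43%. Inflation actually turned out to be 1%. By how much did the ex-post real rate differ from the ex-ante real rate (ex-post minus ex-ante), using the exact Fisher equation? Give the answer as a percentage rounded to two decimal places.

2.61%

Ex-ante: (1 + 0.1211)/(1 + 0.0343) − 1 = 8.3921%
Ex-post: (1 + 0.1211)/(1 + 0.0100) − 1 = 11.0000%
Difference (ex-post − ex-ante) = 2.6079% → 2.61%.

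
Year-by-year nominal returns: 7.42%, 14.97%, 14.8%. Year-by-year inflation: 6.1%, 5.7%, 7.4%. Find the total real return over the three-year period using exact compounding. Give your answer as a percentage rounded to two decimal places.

17.71%

Nominal growth factor = 1.0742 × 1.1497 × 1.1480 = 1.417789
Price-level growth factor = 1.0610 × 1.0570 × 1.0740 = 1.204466
Real growth factor = 1.417789 / 1.204466 = 1.177110
Total real return = 1.177110 − 1 → 17.71%.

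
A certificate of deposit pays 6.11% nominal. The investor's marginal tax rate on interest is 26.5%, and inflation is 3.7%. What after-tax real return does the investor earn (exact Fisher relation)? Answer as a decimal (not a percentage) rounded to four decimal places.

After-tax nominal return = 6.11% × (1 − 0.265) = 4.49085%.
1 + r = 1.0449085 / 1.03700 = 1.007626
After-tax real rate = 1.007626 − 1 → 0.0076.

0.0076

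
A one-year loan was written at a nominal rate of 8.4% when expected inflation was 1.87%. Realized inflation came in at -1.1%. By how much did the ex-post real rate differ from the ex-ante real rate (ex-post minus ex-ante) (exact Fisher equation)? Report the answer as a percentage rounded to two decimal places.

3.20%

Ex-ante: (1 + 0.0840)/(1 + 0.0187) − 1 = 6.4101%
Ex-post: (1 + 0.0840)/(1 − 0.0110) − 1 = 9.6057%
Difference (ex-post − ex-ante) = 3.1955% → 3.20%.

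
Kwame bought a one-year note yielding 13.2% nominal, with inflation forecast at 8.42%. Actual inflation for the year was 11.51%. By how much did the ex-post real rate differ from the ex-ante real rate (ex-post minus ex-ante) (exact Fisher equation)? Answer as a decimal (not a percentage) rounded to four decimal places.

-0.0289

Ex-ante: (1 + 0.1320)/(1 + 0.0842) − 1 = 4.4088%
Ex-post: (1 + 0.1320)/(1 + 0.1151) − 1 = 1.5156%
Difference (ex-post − ex-ante) = -2.8932% → -0.0289.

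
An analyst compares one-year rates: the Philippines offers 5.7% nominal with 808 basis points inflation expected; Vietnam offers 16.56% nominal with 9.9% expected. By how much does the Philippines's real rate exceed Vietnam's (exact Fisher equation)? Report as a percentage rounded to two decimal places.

The Philippines: (1 + 0.0570)/(1 + 0.0808) − 1 = -2.2021%
Vietnam: (1 + 0.1656)/(1 + 0.0990) − 1 = 6.0601%
Differential = -2.2021% − 6.0601% = -8.2621% → -8.26%.

-8.26%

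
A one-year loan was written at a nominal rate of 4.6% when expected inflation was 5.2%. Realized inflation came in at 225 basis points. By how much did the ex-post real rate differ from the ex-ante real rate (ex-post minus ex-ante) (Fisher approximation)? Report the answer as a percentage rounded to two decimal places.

Ex-ante: 4.6% − 5.2% = -0.600%
Ex-post: 4.6% − 2.25% = 2.350%
Difference (ex-post − ex-ante) = 2.9500% → 2.95%.

2.95%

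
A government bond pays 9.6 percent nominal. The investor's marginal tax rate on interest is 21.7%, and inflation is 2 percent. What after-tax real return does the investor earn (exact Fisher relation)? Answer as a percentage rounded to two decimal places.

After-tax nominal return = 9.6% × (1 − 0.217) = 7.5168%.
1 + r = 1.075168 / 1.02000 = 1.054086
After-tax real rate = 1.054086 − 1 → 5.41%.

5.41%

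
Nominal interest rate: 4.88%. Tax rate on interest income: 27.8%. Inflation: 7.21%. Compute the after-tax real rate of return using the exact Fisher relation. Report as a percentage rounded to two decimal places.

After-tax nominal return = 4.88% × (1 − 0.278) = 3.52336%.
1 + r = 1.0352336 / 1.07210 = 0.965613
After-tax real rate = 0.965613 − 1 → -3.44%.

-3.44%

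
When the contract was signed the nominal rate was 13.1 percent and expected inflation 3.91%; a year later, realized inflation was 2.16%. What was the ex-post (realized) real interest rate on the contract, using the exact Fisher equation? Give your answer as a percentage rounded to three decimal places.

Ex-post: (1 + 0.1310)/(1 + 0.0216) − 1 = 10.7087%
So the realized real rate is 10.709%.

10.709%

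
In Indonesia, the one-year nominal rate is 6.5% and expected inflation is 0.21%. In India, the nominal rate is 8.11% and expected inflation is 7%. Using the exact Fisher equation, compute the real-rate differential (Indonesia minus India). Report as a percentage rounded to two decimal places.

5.24%

Indonesia: (1 + 0.0650)/(1 + 0.0021) − 1 = 6.2768%
India: (1 + 0.0811)/(1 + 0.0700) − 1 = 1.0374%
Differential = 6.2768% − 1.0374% = 5.2394% → 5.24%.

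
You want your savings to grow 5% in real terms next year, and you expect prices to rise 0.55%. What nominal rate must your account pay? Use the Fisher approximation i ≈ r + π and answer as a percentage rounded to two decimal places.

i ≈ r + π = 5% + 0.55% = 5.55%.

5.55%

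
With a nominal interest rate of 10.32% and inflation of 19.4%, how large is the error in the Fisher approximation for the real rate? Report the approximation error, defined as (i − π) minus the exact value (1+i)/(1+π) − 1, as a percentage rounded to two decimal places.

-1.48%

Approximate: r ≈ 10.320% − 19.400% = -9.0800%
Exact: (1 + 0.1032)/(1 + 0.1940) − 1 = -7.6047%
Error = -9.0800% − (-7.6047%) = -1.4753% → -1.48%.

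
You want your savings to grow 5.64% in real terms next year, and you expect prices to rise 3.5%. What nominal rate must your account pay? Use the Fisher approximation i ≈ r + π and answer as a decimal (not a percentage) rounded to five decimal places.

0.09140

i ≈ r + π = 5.64% + 3.5% = 0.09140.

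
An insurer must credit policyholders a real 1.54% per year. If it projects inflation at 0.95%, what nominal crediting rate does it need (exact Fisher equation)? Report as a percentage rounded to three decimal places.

(1 + i) = (1 + r)(1 + π) = 1.01540 × 1.00950 = 1.0250463
i = 1.0250463 − 1, so the required nominal rate is 2.505%.

2.505%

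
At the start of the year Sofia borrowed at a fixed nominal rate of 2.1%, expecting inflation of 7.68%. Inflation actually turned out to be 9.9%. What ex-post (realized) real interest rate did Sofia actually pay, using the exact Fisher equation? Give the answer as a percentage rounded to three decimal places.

Ex-post: (1 + 0.0210)/(1 + 0.0990) − 1 = -7.0974%
So the realized real rate is -7.097%.

-7.097%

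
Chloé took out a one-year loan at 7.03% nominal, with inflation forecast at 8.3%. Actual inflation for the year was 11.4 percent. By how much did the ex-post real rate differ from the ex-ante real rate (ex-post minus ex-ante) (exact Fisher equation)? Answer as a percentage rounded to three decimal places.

-2.750%

Ex-ante: (1 + 0.0703)/(1 + 0.0830) − 1 = -1.1727%
Ex-post: (1 + 0.0703)/(1 + 0.1140) − 1 = -3.9228%
Difference (ex-post − ex-ante) = -2.7501% → -2.750%.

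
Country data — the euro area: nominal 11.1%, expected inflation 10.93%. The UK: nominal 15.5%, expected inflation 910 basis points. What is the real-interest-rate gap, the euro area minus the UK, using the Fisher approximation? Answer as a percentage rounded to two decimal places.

-6.23%

The euro area: 11.1% − 10.93% = 0.170%
The UK: 15.5% − 9.1% = 6.400%
Differential = -6.230% → -6.23%.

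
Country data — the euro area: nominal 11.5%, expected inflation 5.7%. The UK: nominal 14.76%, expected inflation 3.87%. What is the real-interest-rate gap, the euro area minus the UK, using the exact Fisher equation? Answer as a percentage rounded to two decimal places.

The euro area: (1 + 0.1150)/(1 + 0.0570) − 1 = 5.4872%
The UK: (1 + 0.1476)/(1 + 0.0387) − 1 = 10.4843%
Differential = 5.4872% − 10.4843% = -4.9970% → -5.00%.

-5.00%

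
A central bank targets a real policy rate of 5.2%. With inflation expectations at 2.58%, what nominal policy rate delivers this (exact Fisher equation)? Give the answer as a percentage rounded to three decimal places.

(1 + i) = (1 + r)(1 + π) = 1.05200 × 1.02580 = 1.0791416
i = 1.0791416 − 1, so the required nominal rate is 7.914%.

7.914%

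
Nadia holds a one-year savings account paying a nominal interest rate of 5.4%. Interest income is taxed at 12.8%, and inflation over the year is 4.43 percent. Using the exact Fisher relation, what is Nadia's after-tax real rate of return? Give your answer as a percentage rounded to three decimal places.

0.267%

After-tax nominal return = 5.4% × (1 − 0.128) = 4.7088%.
1 + r = 1.047088 / 1.04430 = 1.002670
After-tax real rate = 1.002670 − 1 → 0.267%.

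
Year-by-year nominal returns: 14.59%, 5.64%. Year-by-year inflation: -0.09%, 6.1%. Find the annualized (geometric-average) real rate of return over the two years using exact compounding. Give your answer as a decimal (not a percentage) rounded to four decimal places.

Compound the nominal returns: 1.1459 × 1.0564 = 1.21052876.
Compound inflation: 0.9991 × 1.0610 = 1.06004510.
Deflate: 1.21052876 / 1.06004510 = 1.14195968.
Annualized real rate = 1.14195968^(1/2) − 1 = 6.8625% → 0.0686.

0.0686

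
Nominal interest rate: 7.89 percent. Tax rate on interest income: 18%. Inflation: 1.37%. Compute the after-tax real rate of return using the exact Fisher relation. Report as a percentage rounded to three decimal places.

5.031%

After-tax nominal return = 7.89% × (1 − 0.18) = 6.4698%.
1 + r = 1.064698 / 1.01370 = 1.050309
After-tax real rate = 1.050309 − 1 → 5.031%.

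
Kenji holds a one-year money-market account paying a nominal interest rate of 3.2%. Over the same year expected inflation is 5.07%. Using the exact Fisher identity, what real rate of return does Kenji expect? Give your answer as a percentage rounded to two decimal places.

1 + r = 1.03200 / 1.05070 = 0.982202
r = 0.982202 − 1 = -1.7798%, i.e. -1.78%.

-1.78%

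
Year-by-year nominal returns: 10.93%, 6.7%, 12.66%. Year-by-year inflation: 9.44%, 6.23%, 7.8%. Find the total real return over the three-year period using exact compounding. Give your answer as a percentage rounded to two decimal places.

6.40%

Compound the nominal returns: 1.1093 × 1.0670 × 1.1266 = 1.333470.
Compound inflation: 1.0944 × 1.0623 × 1.0780 = 1.253262.
Deflate: 1.333470 / 1.253262 = 1.063999.
Total real return = 1.063999 − 1 → 6.40%.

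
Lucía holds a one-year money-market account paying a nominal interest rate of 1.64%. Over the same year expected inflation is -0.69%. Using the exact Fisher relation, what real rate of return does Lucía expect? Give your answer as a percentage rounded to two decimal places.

2.35%

By the Fisher relation, 1 + r = (1 + i)/(1 + π).
1 + r = 1.01640 / 0.99310 = 1.023462
r = 1.023462 − 1 = 2.3462%, i.e. 2.35%.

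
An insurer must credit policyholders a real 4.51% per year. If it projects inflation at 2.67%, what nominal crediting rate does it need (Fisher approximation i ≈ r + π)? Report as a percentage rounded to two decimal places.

7.18%

i ≈ r + π = 4.51% + 2.67% = 7.18%.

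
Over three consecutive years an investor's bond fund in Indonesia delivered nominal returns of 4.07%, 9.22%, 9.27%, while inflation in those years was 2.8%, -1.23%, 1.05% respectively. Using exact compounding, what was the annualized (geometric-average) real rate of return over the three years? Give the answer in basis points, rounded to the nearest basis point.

658 basis points

Compound the nominal returns: 1.0407 × 1.0922 × 1.0927 = 1.24202023.
Compound inflation: 1.0280 × 0.9877 × 1.0105 = 1.02601683.
Deflate: 1.24202023 / 1.02601683 = 1.21052617.
Annualized real rate = 1.21052617^(1/3) − 1 = 6.5757% → 658 basis points.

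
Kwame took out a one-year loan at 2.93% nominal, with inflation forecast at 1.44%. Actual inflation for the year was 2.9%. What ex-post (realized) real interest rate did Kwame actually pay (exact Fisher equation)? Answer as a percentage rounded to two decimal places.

Ex-post: (1 + 0.0293)/(1 + 0.0290) − 1 = 0.0292%
So the realized real rate is 0.03%.

0.03%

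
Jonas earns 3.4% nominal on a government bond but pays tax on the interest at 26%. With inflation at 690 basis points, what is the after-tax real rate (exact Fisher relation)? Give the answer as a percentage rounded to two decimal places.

-4.10%

After-tax nominal return = 3.4% × (1 − 0.26) = 2.5160%.
1 + r = 1.02516 / 1.06900 = 0.958990
After-tax real rate = 0.958990 − 1 → -4.10%.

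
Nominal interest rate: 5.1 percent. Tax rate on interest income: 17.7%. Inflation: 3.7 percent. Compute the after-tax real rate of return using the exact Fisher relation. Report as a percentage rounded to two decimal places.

After-tax nominal return = 5.1% × (1 − 0.177) = 4.1973%.
1 + r = 1.041973 / 1.03700 = 1.004796
After-tax real rate = 1.004796 − 1 → 0.48%.

0.48%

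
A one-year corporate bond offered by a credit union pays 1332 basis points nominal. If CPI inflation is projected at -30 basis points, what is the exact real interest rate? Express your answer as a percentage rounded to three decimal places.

By the Fisher identity, 1 + r = (1 + i)/(1 + π).
1 + r = 1.13320 / 0.99700 = 1.136610
r = 1.136610 − 1 = 13.6610%, i.e. 13.661%.

13.661%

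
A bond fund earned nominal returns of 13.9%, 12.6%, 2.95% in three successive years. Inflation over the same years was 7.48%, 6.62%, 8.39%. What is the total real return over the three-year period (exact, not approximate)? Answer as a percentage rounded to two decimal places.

6.30%

Compound the nominal returns: 1.1390 × 1.1260 × 1.0295 = 1.320348.
Compound inflation: 1.0748 × 1.0662 × 1.0839 = 1.242097.
Deflate: 1.320348 / 1.242097 = 1.062999.
Total real return = 1.062999 − 1 → 6.30%.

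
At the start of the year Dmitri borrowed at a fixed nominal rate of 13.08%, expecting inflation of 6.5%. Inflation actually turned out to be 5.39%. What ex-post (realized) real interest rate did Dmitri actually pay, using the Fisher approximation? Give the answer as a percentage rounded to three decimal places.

Ex-post: 13.08% − 5.39% = 7.690%
So the realized real rate is 7.690%.

7.690%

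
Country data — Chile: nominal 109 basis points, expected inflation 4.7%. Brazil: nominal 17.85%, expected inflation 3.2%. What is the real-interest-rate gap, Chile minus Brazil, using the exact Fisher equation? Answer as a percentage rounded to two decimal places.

Chile: (1 + 0.0109)/(1 + 0.0470) − 1 = -3.4479%
Brazil: (1 + 0.1785)/(1 + 0.0320) − 1 = 14.1957%
Differential = -3.4479% − 14.1957% = -17.6437% → -17.64%.

-17.64%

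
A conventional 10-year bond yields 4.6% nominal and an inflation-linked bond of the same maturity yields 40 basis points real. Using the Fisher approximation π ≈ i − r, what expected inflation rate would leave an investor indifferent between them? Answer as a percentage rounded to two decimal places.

π ≈ i − r = 4.6% − 0.4% → 4.20%.

4.20%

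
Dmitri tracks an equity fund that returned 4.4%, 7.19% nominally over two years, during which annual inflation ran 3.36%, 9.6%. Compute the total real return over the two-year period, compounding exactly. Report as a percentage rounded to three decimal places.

Nominal growth factor = 1.0440 × 1.0719 = 1.119064
Price-level growth factor = 1.0336 × 1.0960 = 1.132826
Real growth factor = 1.119064 / 1.132826 = 0.987852
Total real return = 0.987852 − 1 → -1.215%.

-1.215%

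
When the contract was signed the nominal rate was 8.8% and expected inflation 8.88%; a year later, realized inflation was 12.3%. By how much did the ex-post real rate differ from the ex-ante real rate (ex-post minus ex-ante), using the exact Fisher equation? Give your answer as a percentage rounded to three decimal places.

-3.043%

Ex-ante: (1 + 0.0880)/(1 + 0.0888) − 1 = -0.0735%
Ex-post: (1 + 0.0880)/(1 + 0.1230) − 1 = -3.1167%
Difference (ex-post − ex-ante) = -3.0432% → -3.043%.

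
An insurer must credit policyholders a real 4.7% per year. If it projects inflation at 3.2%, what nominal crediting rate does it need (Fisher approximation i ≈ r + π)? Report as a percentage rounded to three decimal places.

i ≈ r + π = 4.7% + 3.2% = 7.900%.

7.900%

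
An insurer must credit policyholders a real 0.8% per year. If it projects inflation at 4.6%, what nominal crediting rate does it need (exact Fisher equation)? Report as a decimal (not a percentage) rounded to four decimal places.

(1 + i) = (1 + r)(1 + π) = 1.00800 × 1.04600 = 1.054368
i = 1.054368 − 1, so the required nominal rate is 0.0544.

0.0544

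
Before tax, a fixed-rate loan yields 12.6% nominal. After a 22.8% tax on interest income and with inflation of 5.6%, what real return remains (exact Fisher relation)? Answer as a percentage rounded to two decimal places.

After-tax nominal return = 12.6% × (1 − 0.228) = 9.7272%.
1 + r = 1.097272 / 1.05600 = 1.039083
After-tax real rate = 1.039083 − 1 → 3.91%.

3.91%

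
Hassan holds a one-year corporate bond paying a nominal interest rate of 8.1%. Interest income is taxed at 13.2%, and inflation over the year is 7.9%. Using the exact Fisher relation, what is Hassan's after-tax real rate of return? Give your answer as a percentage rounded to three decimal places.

After-tax nominal return = 8.1% × (1 − 0.132) = 7.0308%.
1 + r = 1.070308 / 1.07900 = 0.991944
After-tax real rate = 0.991944 − 1 → -0.806%.

-0.806%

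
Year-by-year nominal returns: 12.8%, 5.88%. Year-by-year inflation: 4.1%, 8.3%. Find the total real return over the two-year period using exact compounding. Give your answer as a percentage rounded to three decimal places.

5.936%

Compound the nominal returns: 1.1280 × 1.0588 = 1.194326.
Compound inflation: 1.0410 × 1.0830 = 1.127403.
Deflate: 1.194326 / 1.127403 = 1.059361.
Total real return = 1.059361 − 1 → 5.936%.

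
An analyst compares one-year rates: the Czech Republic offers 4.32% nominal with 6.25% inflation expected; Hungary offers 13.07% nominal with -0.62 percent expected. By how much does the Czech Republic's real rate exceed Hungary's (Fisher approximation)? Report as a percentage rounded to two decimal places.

The Czech Republic: 4.32% − 6.25% = -1.930%
Hungary: 13.07% − (-0.62%) = 13.690%
Differential = -15.620% → -15.62%.

-15.62%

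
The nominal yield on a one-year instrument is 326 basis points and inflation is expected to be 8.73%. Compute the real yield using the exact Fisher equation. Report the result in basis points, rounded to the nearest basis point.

By the Fisher equation, 1 + r = (1 + i)/(1 + π).
1 + r = 1.03260 / 1.08730 = 0.949692
r = 0.949692 − 1 = -5.0308%, i.e. -503 basis points.

-503 basis points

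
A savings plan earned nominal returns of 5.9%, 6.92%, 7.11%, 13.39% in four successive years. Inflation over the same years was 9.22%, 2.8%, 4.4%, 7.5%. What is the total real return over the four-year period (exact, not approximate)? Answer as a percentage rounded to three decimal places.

9.133%

Compound the nominal returns: 1.0590 × 1.0692 × 1.0711 × 1.1339 = 1.375180.
Compound inflation: 1.0922 × 1.0280 × 1.0440 × 1.0750 = 1.260098.
Deflate: 1.375180 / 1.260098 = 1.091328.
Total real return = 1.091328 − 1 → 9.133%.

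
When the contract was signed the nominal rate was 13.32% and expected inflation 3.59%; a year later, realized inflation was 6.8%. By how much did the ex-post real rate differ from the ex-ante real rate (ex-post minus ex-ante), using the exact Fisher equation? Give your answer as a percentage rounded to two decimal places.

Ex-ante: (1 + 0.1332)/(1 + 0.0359) − 1 = 9.3928%
Ex-post: (1 + 0.1332)/(1 + 0.0680) − 1 = 6.1049%
Difference (ex-post − ex-ante) = -3.2879% → -3.29%.

-3.29%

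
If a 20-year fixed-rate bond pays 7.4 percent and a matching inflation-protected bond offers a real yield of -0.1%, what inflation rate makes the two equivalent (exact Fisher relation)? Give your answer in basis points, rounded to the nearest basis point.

(1 + π) = (1 + i)/(1 + r) = 1.07400 / 0.99900 = 1.075075
Break-even inflation = 1.075075 − 1 → 751 basis points.

751 basis points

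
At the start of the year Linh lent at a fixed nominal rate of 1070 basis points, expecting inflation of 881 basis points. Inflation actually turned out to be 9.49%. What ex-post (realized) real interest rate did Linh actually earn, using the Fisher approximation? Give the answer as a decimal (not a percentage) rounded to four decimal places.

Ex-post: 10.7% − 9.49% = 1.210%
So the realized real rate is 0.0121.

0.0121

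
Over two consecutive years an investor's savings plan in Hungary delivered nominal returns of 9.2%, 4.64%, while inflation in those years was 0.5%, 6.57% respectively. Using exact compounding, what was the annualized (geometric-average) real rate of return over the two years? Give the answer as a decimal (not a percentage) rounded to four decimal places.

Nominal growth factor = 1.0920 × 1.0464 = 1.14266880
Price-level growth factor = 1.0050 × 1.0657 = 1.07102850
Real growth factor = 1.14266880 / 1.07102850 = 1.06688926
Annualized real rate = 1.06688926^(1/2) − 1 = 3.2903% → 0.0329.

0.0329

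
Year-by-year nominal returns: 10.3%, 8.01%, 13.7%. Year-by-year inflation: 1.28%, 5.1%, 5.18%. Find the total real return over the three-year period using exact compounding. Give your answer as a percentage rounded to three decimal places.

Compound the nominal returns: 1.1030 × 1.0801 × 1.1370 = 1.3545653.
Compound inflation: 1.0128 × 1.0510 × 1.0518 = 1.1195915.
Deflate: 1.3545653 / 1.1195915 = 1.2098746.
Total real return = 1.2098746 − 1 → 20.987%.

20.987%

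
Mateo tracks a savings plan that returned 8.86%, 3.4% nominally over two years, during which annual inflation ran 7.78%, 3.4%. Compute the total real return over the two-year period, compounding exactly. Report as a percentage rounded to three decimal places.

1.002%

Compound the nominal returns: 1.0886 × 1.0340 = 1.125612.
Compound inflation: 1.0778 × 1.0340 = 1.114445.
Deflate: 1.125612 / 1.114445 = 1.010020.
Total real return = 1.010020 − 1 → 1.002%.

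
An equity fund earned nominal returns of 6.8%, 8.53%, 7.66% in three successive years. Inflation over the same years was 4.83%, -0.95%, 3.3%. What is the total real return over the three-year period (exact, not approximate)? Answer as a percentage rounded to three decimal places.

16.342%

Compound the nominal returns: 1.0680 × 1.0853 × 1.0766 = 1.247887.
Compound inflation: 1.0483 × 0.9905 × 1.0330 = 1.072606.
Deflate: 1.247887 / 1.072606 = 1.163416.
Total real return = 1.163416 − 1 → 16.342%.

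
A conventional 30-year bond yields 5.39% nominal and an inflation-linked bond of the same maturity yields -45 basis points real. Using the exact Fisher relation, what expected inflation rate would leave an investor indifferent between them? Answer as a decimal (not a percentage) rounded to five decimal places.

(1 + π) = (1 + i)/(1 + r) = 1.05390 / 0.99550 = 1.058664
Break-even inflation = 1.058664 − 1 → 0.05866.

0.05866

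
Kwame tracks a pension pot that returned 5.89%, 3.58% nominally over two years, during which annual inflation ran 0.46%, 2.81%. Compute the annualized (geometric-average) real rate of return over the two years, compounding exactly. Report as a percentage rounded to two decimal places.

3.05%

Nominal growth factor = 1.0589 × 1.0358 = 1.09680862
Price-level growth factor = 1.0046 × 1.0281 = 1.03282926
Real growth factor = 1.09680862 / 1.03282926 = 1.06194573
Annualized real rate = 1.06194573^(1/2) − 1 = 3.0508% → 3.05%.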